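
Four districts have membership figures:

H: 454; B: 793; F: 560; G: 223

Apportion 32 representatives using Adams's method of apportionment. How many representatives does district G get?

Standard divisor 2030/32 ≈ 63.438; standard quotas: H 7.157, B 12.500, F 8.828, G 3.515.
Rounding up gives 8, 13, 9, 4 = 34 seats, so the divisor must be adjusted.
With modified divisor 68: modified quotas H 6.676, B 11.662, F 8.235, G 3.279.
Rounding up: H 7, B 12, F 9, G 4 (total 32).
G receives 4.

4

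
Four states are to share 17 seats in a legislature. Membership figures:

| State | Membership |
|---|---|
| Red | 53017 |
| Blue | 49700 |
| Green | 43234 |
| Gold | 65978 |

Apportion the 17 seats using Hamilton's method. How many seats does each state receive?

Red 4; Blue 4; Green 4; Gold 5

Total 211929; standard divisor 211929/17 ≈ 12466.412.
Standard quotas: Red 4.2528, Blue 3.9867, Green 3.4680, Gold 5.2925.
Lower quotas: Red 4, Blue 3, Green 3, Gold 5 (sum 15, leaving 2 seats).
Remainders in descending order: Blue 0.9867, Green 0.4680, Gold 0.2925, Red 0.2528.
Largest remainders: Blue, Green receive the extra seats.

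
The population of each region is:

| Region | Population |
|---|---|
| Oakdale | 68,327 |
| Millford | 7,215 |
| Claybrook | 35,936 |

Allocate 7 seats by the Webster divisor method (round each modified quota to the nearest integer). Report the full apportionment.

Oakdale 5, Millford 0, Claybrook 2

Standard divisor 111478/7 ≈ 15925.429; standard quotas: Oakdale 4.290, Millford 0.453, Claybrook 2.257.
Rounding to the nearest integer gives 4, 0, 2 = 6 seats, so the divisor must be adjusted.
With modified divisor 15033: modified quotas Oakdale 4.545, Millford 0.480, Claybrook 2.390.
Rounding to the nearest integer: Oakdale 5, Millford 0, Claybrook 2 (total 7).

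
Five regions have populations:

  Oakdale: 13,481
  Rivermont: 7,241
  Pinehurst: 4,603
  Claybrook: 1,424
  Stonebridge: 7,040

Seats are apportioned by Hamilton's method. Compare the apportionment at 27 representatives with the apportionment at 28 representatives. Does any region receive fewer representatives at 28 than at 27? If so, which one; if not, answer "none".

none

At 27 seats: Oakdale 11, Rivermont 6, Pinehurst 4, Claybrook 1, Stonebridge 5.
At 28 seats: Oakdale 11, Rivermont 6, Pinehurst 4, Claybrook 1, Stonebridge 6.
No region's allocation decreased.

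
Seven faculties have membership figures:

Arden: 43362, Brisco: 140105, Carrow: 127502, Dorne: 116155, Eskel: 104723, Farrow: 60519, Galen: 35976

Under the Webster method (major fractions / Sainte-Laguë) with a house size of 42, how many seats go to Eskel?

Standard divisor 628342/42 ≈ 14960.524; standard quotas: Arden 2.898, Brisco 9.365, Carrow 8.523, Dorne 7.764, Eskel 7.000, Farrow 4.045, Galen 2.405.
Rounding to the nearest integer gives Arden 3, Brisco 9, Carrow 9, Dorne 8, Eskel 7, Farrow 4, Galen 2 — total 42, matching the house size, so no adjustment is needed.
Eskel receives 7.

7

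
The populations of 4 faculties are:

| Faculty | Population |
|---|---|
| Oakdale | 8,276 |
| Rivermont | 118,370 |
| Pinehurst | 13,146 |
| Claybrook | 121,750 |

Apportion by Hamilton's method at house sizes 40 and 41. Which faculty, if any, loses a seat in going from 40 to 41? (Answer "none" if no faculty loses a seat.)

none

At 40 seats: Oakdale 1, Rivermont 18, Pinehurst 2, Claybrook 19.
At 41 seats: Oakdale 1, Rivermont 19, Pinehurst 2, Claybrook 19.
No faculty's allocation decreased.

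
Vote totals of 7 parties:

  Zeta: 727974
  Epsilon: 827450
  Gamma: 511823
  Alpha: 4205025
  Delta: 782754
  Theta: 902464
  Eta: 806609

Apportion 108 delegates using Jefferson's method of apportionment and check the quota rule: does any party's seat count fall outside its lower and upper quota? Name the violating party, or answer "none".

Standard quotas: Zeta 8.971, Epsilon 10.197, Gamma 6.307, Alpha 51.819, Delta 9.646, Theta 11.121, Eta 9.940.
Jefferson allocation: Zeta 9, Epsilon 10, Gamma 6, Alpha 53, Delta 9, Theta 11, Eta 10.
Alpha has quota 51.819 (lower 51, upper 52) but receives 53 — outside the quota interval.

Alpha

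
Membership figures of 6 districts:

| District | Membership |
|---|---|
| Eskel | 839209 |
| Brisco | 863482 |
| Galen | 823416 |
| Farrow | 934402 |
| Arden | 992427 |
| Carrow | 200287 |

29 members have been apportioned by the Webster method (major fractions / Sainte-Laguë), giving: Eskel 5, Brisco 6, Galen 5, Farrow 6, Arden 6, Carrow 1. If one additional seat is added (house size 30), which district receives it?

Arden

Priority for the next seat is population ÷ (current seats + 0.5).
Priorities: Eskel 152583.455, Brisco 132843.385, Galen 149712.000, Farrow 143754.154, Arden 152681.077, Carrow 133524.667.
Highest priority: Arden.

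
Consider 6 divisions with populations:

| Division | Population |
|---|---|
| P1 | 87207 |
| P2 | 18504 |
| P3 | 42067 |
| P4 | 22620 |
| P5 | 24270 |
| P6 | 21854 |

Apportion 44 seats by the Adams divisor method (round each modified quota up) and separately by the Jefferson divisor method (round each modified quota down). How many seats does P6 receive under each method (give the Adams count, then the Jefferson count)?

5 and 4

Adams: P1 17, P2 4, P3 8, P4 5, P5 5, P6 5.
Jefferson: P1 18, P2 4, P3 9, P4 4, P5 5, P6 4.
P6 gets 5 under Adams and 4 under Jefferson.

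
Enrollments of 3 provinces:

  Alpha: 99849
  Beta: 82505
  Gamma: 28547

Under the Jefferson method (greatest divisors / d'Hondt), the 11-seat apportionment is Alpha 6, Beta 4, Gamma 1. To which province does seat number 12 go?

Beta

Priority for the next seat is population ÷ (current seats + 1).
Priorities: Alpha 14264.143, Beta 16501.000, Gamma 14273.500.
Highest priority: Beta.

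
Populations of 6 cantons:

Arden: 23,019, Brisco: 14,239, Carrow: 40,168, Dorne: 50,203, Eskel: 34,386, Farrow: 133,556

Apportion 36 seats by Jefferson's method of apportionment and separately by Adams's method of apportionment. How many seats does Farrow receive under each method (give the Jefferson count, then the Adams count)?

Jefferson: Arden 3, Brisco 1, Carrow 5, Dorne 6, Eskel 4, Farrow 17.
Adams: Arden 3, Brisco 2, Carrow 5, Dorne 6, Eskel 4, Farrow 16.
Farrow gets 17 under Jefferson and 16 under Adams.

17 and 16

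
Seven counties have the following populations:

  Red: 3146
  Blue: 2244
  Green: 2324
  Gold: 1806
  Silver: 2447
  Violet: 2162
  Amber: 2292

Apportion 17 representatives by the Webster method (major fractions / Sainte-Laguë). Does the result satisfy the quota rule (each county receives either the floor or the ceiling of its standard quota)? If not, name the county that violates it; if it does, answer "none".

none

Standard quotas: Red 3.257, Blue 2.323, Green 2.406, Gold 1.870, Silver 2.533, Violet 2.238, Amber 2.373.
Webster allocation: Red 3, Blue 2, Green 3, Gold 2, Silver 3, Violet 2, Amber 2.
Every allocation lies between the lower and upper quota.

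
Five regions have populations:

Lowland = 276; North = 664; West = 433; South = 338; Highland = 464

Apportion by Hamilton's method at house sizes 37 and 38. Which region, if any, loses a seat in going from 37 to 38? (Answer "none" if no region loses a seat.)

At 37 seats: Lowland 5, North 11, West 7, South 6, Highland 8.
At 38 seats: Lowland 5, North 12, West 7, South 6, Highland 8.
No region's allocation decreased.

none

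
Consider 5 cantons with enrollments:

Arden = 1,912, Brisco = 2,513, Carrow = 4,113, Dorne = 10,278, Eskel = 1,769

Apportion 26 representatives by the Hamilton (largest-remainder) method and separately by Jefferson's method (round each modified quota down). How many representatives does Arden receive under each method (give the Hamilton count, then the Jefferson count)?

Hamilton: Arden 3, Brisco 3, Carrow 5, Dorne 13, Eskel 2.
Jefferson: Arden 2, Brisco 3, Carrow 5, Dorne 14, Eskel 2.
Arden gets 3 under Hamilton and 2 under Jefferson.

3 and 2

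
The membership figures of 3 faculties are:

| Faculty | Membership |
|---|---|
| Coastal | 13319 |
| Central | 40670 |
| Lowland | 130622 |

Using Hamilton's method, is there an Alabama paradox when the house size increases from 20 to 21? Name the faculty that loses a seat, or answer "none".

Coastal

At 20 seats: Coastal 2, Central 4, Lowland 14.
At 21 seats: Coastal 1, Central 5, Lowland 15.
Coastal drops from 2 to 1.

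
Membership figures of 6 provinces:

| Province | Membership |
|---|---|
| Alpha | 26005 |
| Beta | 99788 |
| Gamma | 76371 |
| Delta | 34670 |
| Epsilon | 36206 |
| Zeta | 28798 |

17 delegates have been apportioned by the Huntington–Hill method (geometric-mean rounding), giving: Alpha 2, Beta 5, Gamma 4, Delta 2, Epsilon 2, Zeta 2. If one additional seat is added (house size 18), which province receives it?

Beta

Priority for the next seat is population ÷ (√(s·(s+1))).
Priorities: Alpha 10616.497, Beta 18218.713, Gamma 17077.075, Delta 14153.968, Epsilon 14781.038, Zeta 11756.734.
Highest priority: Beta.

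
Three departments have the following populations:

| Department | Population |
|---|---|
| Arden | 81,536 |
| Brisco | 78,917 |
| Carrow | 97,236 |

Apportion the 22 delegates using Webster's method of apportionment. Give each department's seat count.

Arden 7, Brisco 7, Carrow 8

Standard divisor 257689/22 ≈ 11713.136; standard quotas: Arden 6.961, Brisco 6.737, Carrow 8.301.
Rounding to the nearest integer gives Arden 7, Brisco 7, Carrow 8 — total 22, matching the house size, so no adjustment is needed.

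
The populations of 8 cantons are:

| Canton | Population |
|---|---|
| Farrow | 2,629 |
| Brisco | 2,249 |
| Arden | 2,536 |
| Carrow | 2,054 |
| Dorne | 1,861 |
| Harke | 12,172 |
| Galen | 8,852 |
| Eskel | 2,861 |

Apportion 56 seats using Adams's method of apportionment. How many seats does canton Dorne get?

Standard divisor 35214/56 ≈ 628.821; standard quotas: Farrow 4.181, Brisco 3.577, Arden 4.033, Carrow 3.266, Dorne 2.960, Harke 19.357, Galen 14.077, Eskel 4.550.
Rounding up gives 5, 4, 5, 4, 3, 20, 15, 5 = 61 seats, so the divisor must be adjusted.
With modified divisor 679: modified quotas Farrow 3.872, Brisco 3.312, Arden 3.735, Carrow 3.025, Dorne 2.741, Harke 17.926, Galen 13.037, Eskel 4.214.
Rounding up: Farrow 4, Brisco 4, Arden 4, Carrow 4, Dorne 3, Harke 18, Galen 14, Eskel 5 (total 56).
Dorne receives 3.

3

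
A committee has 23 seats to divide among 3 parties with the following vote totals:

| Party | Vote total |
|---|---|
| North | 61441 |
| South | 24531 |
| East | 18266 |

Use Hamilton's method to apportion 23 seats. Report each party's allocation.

North 14; South 5; East 4

Standard divisor: 104238 ÷ 23 ≈ 4532.087.
Standard quotas: North 13.5569, South 5.4127, East 4.0304.
Lower quotas: North 13, South 5, East 4 (sum 22, leaving 1 seat).
Remainders in descending order: North 0.5569, South 0.4127, East 0.0304.
Largest remainder: North receives the extra seat.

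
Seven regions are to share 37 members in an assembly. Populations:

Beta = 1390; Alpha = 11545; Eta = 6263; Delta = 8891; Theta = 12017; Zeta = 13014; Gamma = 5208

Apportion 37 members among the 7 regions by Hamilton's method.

Beta=1, Alpha=7, Eta=4, Delta=6, Theta=8, Zeta=8, Gamma=3

The standard divisor is 58328/37 ≈ 1576.432.
Standard quotas: Beta 0.8817, Alpha 7.3235, Eta 3.9729, Delta 5.6399, Theta 7.6229, Zeta 8.2553, Gamma 3.3037.
Lower quotas: Beta 0, Alpha 7, Eta 3, Delta 5, Theta 7, Zeta 8, Gamma 3 (sum 33, leaving 4 seats).
Remainders in descending order: Eta 0.9729, Beta 0.8817, Delta 0.6399, Theta 0.6229, Alpha 0.3235, Gamma 0.3037, Zeta 0.2553.
The surplus seats go to Eta, Beta, Delta, Theta.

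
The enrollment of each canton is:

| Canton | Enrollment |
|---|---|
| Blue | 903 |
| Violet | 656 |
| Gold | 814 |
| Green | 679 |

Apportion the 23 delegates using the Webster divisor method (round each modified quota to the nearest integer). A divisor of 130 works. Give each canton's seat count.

With modified divisor 130: modified quotas Blue 6.946, Violet 5.046, Gold 6.262, Green 5.223.
Rounding to the nearest integer: Blue 7, Violet 5, Gold 6, Green 5 (total 23).

Blue 7, Violet 5, Gold 6, Green 5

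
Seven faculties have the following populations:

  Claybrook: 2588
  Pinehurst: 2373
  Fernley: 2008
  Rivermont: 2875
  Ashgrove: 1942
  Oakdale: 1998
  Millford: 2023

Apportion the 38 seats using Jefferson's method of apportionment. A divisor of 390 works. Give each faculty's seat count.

With modified divisor 390: modified quotas Claybrook 6.636, Pinehurst 6.085, Fernley 5.149, Rivermont 7.372, Ashgrove 4.979, Oakdale 5.123, Millford 5.187.
Rounding down: Claybrook 6, Pinehurst 6, Fernley 5, Rivermont 7, Ashgrove 4, Oakdale 5, Millford 5 (total 38).

Claybrook=6, Pinehurst=6, Fernley=5, Rivermont=7, Ashgrove=4, Oakdale=5, Millford=5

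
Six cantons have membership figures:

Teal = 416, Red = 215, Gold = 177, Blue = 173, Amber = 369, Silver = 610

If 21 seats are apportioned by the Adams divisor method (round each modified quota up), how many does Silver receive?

Standard divisor 1960/21 ≈ 93.333; standard quotas: Teal 4.457, Red 2.304, Gold 1.896, Blue 1.854, Amber 3.954, Silver 6.536.
Rounding up gives 5, 3, 2, 2, 4, 7 = 23 seats, so the divisor must be adjusted.
With modified divisor 106: modified quotas Teal 3.925, Red 2.028, Gold 1.670, Blue 1.632, Amber 3.481, Silver 5.755.
Rounding up: Teal 4, Red 3, Gold 2, Blue 2, Amber 4, Silver 6 (total 21).
Silver receives 6.

6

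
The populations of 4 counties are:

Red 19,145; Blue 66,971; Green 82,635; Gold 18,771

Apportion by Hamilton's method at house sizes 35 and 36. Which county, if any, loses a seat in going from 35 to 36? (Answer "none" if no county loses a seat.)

Gold

At 35 seats: Red 4, Blue 12, Green 15, Gold 4.
At 36 seats: Red 4, Blue 13, Green 16, Gold 3.
Gold drops from 4 to 3.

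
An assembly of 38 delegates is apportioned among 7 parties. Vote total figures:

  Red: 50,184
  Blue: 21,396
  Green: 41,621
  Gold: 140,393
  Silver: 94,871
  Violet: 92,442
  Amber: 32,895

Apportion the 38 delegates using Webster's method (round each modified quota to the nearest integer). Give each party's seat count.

Standard divisor 473802/38 ≈ 12468.474; standard quotas: Red 4.025, Blue 1.716, Green 3.338, Gold 11.260, Silver 7.609, Violet 7.414, Amber 2.638.
Rounding to the nearest integer gives Red 4, Blue 2, Green 3, Gold 11, Silver 8, Violet 7, Amber 3 — total 38, matching the house size, so no adjustment is needed.

Red 4, Blue 2, Green 3, Gold 11, Silver 8, Violet 7, Amber 3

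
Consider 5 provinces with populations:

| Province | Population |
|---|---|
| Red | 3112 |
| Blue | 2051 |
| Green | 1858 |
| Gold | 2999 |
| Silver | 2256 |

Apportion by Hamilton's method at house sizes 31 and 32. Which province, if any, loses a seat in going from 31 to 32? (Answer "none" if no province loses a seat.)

none

At 31 seats: Red 8, Blue 5, Green 5, Gold 7, Silver 6.
At 32 seats: Red 8, Blue 5, Green 5, Gold 8, Silver 6.
No province's allocation decreased.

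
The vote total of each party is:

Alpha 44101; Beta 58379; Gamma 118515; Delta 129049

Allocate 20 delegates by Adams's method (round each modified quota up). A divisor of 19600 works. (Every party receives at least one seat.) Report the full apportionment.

Alpha 3, Beta 3, Gamma 7, Delta 7

With modified divisor 19600: modified quotas Alpha 2.250, Beta 2.979, Gamma 6.047, Delta 6.584.
Rounding up: Alpha 3, Beta 3, Gamma 7, Delta 7 (total 20).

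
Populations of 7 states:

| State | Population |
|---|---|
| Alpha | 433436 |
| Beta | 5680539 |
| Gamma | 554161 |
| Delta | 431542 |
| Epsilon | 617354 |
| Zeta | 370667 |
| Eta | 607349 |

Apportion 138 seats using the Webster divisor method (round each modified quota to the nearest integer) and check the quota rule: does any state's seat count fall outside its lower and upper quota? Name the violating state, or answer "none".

Standard quotas: Alpha 6.879, Beta 90.156, Gamma 8.795, Delta 6.849, Epsilon 9.798, Zeta 5.883, Eta 9.639.
Webster allocation: Alpha 7, Beta 89, Gamma 9, Delta 7, Epsilon 10, Zeta 6, Eta 10.
Beta has quota 90.156 (lower 90, upper 91) but receives 89 — outside the quota interval.

Beta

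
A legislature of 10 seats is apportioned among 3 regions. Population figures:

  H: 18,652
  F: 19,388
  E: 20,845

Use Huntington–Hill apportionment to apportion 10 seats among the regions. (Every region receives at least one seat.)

H 3, F 3, E 4

With divisor 5807: modified quotas H 3.212, F 3.339, E 3.590.
Geometric-mean thresholds: H √(3·4)=3.464, F √(3·4)=3.464, E √(3·4)=3.464.
Each quota rounded against its threshold gives H 3, F 3, E 4 (total 10).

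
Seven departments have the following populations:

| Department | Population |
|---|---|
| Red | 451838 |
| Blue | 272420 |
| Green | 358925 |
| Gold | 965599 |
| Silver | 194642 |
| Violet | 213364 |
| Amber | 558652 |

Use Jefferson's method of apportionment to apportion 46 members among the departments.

Standard divisor 3015440/46 ≈ 65553.043; standard quotas: Red 6.893, Blue 4.156, Green 5.475, Gold 14.730, Silver 2.969, Violet 3.255, Amber 8.522.
Rounding down gives 6, 4, 5, 14, 2, 3, 8 = 42 seats, so the divisor must be adjusted.
With modified divisor 61200: modified quotas Red 7.383, Blue 4.451, Green 5.865, Gold 15.778, Silver 3.180, Violet 3.486, Amber 9.128.
Rounding down: Red 7, Blue 4, Green 5, Gold 15, Silver 3, Violet 3, Amber 9 (total 46).

Red 7, Blue 4, Green 5, Gold 15, Silver 3, Violet 3, Amber 9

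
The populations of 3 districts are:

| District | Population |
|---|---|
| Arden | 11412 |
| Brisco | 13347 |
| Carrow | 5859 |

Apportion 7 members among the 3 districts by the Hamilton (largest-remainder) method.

Arden=3, Brisco=3, Carrow=1

Standard divisor: 30618 ÷ 7 = 4374.
Standard quotas: Arden 2.6091, Brisco 3.0514, Carrow 1.3395.
Lower quotas: Arden 2, Brisco 3, Carrow 1 (sum 6, leaving 1 seat).
Remainders in descending order: Arden 0.6091, Carrow 0.3395, Brisco 0.0514.
The surplus seat goes to Arden.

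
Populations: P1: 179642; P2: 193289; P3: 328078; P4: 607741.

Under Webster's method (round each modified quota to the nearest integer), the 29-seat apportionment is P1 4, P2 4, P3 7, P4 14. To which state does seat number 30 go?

P3

Priority for the next seat is population ÷ (current seats + 0.5).
Priorities: P1 39920.444, P2 42953.111, P3 43743.733, P4 41913.172.
Highest priority: P3.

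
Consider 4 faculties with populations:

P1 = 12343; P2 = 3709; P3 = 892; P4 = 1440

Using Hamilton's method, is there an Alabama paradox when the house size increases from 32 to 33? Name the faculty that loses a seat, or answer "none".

At 32 seats: P1 21, P2 6, P3 2, P4 3.
At 33 seats: P1 22, P2 7, P3 2, P4 2.
P4 drops from 3 to 2.

P4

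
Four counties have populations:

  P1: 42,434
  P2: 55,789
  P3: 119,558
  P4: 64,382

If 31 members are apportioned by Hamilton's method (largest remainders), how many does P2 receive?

Total 282163; standard divisor 282163/31 ≈ 9102.032.
Standard quotas: P1 4.6620, P2 6.1293, P3 13.1353, P4 7.0734.
Lower quotas: P1 4, P2 6, P3 13, P4 7 (sum 30, leaving 1 seat).
Remainders in descending order: P1 0.6620, P3 0.1353, P2 0.1293, P4 0.0734.
Largest remainder: P1 receives the extra seat.
P2 receives 6.

6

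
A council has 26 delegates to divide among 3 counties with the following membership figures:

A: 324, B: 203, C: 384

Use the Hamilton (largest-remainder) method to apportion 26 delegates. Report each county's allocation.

The standard divisor is 911/26 ≈ 35.038.
Standard quotas: A 9.247, B 5.794, C 10.959.
Lower quotas: A 9, B 5, C 10 (sum 24, leaving 2 seats).
Remainders in descending order: C 0.959, B 0.794, A 0.247.
The surplus seats go to C, B.

A=9, B=6, C=11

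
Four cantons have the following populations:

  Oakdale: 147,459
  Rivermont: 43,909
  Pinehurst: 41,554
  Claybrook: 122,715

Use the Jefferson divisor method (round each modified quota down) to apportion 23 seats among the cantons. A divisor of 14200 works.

With modified divisor 14200: modified quotas Oakdale 10.384, Rivermont 3.092, Pinehurst 2.926, Claybrook 8.642.
Rounding down: Oakdale 10, Rivermont 3, Pinehurst 2, Claybrook 8 (total 23).

Oakdale=10; Rivermont=3; Pinehurst=2; Claybrook=8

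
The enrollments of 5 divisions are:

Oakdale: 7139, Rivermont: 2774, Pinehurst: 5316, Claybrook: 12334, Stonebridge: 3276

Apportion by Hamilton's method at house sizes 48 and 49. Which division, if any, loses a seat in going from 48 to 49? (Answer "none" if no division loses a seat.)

Rivermont

At 48 seats: Oakdale 11, Rivermont 5, Pinehurst 8, Claybrook 19, Stonebridge 5.
At 49 seats: Oakdale 11, Rivermont 4, Pinehurst 9, Claybrook 20, Stonebridge 5.
Rivermont drops from 5 to 4.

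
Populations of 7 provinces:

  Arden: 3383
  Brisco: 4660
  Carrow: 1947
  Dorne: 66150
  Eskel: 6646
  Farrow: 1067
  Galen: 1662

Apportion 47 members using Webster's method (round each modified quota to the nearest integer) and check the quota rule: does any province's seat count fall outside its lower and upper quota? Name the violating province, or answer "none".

Dorne

Standard quotas: Arden 1.859, Brisco 2.561, Carrow 1.070, Dorne 36.357, Eskel 3.653, Farrow 0.586, Galen 0.913.
Webster allocation: Arden 2, Brisco 3, Carrow 1, Dorne 35, Eskel 4, Farrow 1, Galen 1.
Dorne has quota 36.357 (lower 36, upper 37) but receives 35 — outside the quota interval.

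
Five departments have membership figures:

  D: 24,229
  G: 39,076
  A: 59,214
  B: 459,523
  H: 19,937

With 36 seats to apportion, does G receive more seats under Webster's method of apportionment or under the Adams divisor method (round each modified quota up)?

Adams

Webster: D 1, G 2, A 4, B 28, H 1.
Adams: D 2, G 3, A 4, B 25, H 2.
G gets 2 under Webster and 3 under Adams.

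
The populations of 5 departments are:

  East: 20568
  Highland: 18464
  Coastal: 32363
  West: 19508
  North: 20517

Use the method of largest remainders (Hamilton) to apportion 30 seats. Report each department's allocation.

The standard divisor is 111420/30 = 3714.
Standard quotas: East 5.5380, Highland 4.9715, Coastal 8.7138, West 5.2526, North 5.5242.
Lower quotas: East 5, Highland 4, Coastal 8, West 5, North 5 (sum 27, leaving 3 seats).
Remainders in descending order: Highland 0.9715, Coastal 0.7138, East 0.5380, North 0.5242, West 0.2526.
Largest remainders: Highland, Coastal, East receive the extra seats.

East 6, Highland 5, Coastal 9, West 5, North 5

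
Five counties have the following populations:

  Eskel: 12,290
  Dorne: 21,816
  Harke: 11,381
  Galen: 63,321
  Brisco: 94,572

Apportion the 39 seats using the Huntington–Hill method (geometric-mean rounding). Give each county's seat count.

Eskel: 2, Dorne: 4, Harke: 2, Galen: 12, Brisco: 19

With divisor 5092: modified quotas Eskel 2.414, Dorne 4.284, Harke 2.235, Galen 12.435, Brisco 18.573.
Geometric-mean thresholds: Eskel √(2·3)=2.449, Dorne √(4·5)=4.472, Harke √(2·3)=2.449, Galen √(12·13)=12.490, Brisco √(18·19)=18.493.
Each quota rounded against its threshold gives Eskel 2, Dorne 4, Harke 2, Galen 12, Brisco 19 (total 39).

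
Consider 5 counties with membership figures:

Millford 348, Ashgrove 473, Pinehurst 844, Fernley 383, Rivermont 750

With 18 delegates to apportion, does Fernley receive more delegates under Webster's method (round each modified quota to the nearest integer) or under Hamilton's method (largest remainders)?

Webster: Millford 2, Ashgrove 3, Pinehurst 6, Fernley 2, Rivermont 5.
Hamilton: Millford 2, Ashgrove 3, Pinehurst 5, Fernley 3, Rivermont 5.
Fernley gets 2 under Webster and 3 under Hamilton.

Hamilton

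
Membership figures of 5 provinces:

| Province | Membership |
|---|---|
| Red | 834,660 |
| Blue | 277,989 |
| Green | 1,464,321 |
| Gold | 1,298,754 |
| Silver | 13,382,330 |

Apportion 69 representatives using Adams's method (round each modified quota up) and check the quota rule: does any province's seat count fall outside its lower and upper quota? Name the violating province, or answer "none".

Standard quotas: Red 3.337, Blue 1.111, Green 5.855, Gold 5.193, Silver 53.504.
Adams allocation: Red 4, Blue 2, Green 6, Gold 5, Silver 52.
Silver has quota 53.504 (lower 53, upper 54) but receives 52 — outside the quota interval.

Silver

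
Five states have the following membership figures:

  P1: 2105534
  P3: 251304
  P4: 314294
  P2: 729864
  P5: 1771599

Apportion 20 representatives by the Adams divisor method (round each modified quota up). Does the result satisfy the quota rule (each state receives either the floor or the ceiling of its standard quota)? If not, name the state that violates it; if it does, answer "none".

Standard quotas: P1 8.141, P3 0.972, P4 1.215, P2 2.822, P5 6.850.
Adams allocation: P1 8, P3 1, P4 2, P2 3, P5 6.
Every allocation lies between the lower and upper quota.

none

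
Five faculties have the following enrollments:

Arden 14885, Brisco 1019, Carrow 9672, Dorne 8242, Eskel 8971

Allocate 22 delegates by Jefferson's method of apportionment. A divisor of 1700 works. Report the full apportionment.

Arden 8; Brisco 0; Carrow 5; Dorne 4; Eskel 5

With modified divisor 1700: modified quotas Arden 8.756, Brisco 0.599, Carrow 5.689, Dorne 4.848, Eskel 5.277.
Rounding down: Arden 8, Brisco 0, Carrow 5, Dorne 4, Eskel 5 (total 22).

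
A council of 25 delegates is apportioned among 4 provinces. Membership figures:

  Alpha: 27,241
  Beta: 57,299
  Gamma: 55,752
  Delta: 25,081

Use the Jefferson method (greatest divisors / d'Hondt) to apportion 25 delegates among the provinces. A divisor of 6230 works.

Alpha=4, Beta=9, Gamma=8, Delta=4

With modified divisor 6230: modified quotas Alpha 4.373, Beta 9.197, Gamma 8.949, Delta 4.026.
Rounding down: Alpha 4, Beta 9, Gamma 8, Delta 4 (total 25).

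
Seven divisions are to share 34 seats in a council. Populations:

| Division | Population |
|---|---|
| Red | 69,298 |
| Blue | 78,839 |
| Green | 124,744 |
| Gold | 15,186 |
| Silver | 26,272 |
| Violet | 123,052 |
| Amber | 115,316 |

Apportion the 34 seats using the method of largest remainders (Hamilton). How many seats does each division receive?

Total 552707; standard divisor 552707/34 ≈ 16256.088.
Standard quotas: Red 4.2629, Blue 4.8498, Green 7.6737, Gold 0.9342, Silver 1.6161, Violet 7.5696, Amber 7.0937.
Lower quotas: Red 4, Blue 4, Green 7, Gold 0, Silver 1, Violet 7, Amber 7 (sum 30, leaving 4 seats).
Remainders in descending order: Gold 0.9342, Blue 0.8498, Green 0.6737, Silver 0.6161, Violet 0.5696, Red 0.2629, Amber 0.0937.
The surplus seats go to Gold, Blue, Green, Silver.

Red: 4, Blue: 5, Green: 8, Gold: 1, Silver: 2, Violet: 7, Amber: 7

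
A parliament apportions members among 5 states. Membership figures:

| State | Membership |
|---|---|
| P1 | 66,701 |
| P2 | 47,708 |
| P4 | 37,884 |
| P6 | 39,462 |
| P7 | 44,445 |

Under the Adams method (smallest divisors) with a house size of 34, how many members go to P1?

Standard divisor 236200/34 ≈ 6947.059; standard quotas: P1 9.601, P2 6.867, P4 5.453, P6 5.680, P7 6.398.
Rounding up gives 10, 7, 6, 6, 7 = 36 seats, so the divisor must be adjusted.
With modified divisor 7500: modified quotas P1 8.893, P2 6.361, P4 5.051, P6 5.262, P7 5.926.
Rounding up: P1 9, P2 7, P4 6, P6 6, P7 6 (total 34).
P1 receives 9.

9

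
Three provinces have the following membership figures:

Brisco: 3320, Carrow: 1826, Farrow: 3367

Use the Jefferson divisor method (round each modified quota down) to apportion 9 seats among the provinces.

Brisco=3, Carrow=2, Farrow=4

Standard divisor 8513/9 ≈ 945.889; standard quotas: Brisco 3.510, Carrow 1.930, Farrow 3.560.
Rounding down gives 3, 1, 3 = 7 seats, so the divisor must be adjusted.
With modified divisor 836: modified quotas Brisco 3.971, Carrow 2.184, Farrow 4.028.
Rounding down: Brisco 3, Carrow 2, Farrow 4 (total 9).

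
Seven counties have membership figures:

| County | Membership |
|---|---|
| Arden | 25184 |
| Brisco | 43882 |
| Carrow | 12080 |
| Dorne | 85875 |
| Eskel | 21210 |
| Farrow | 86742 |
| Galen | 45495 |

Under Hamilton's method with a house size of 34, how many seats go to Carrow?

Standard divisor: 320468 ÷ 34 ≈ 9425.529.
Standard quotas: Arden 2.6719, Brisco 4.6557, Carrow 1.2816, Dorne 9.1109, Eskel 2.2503, Farrow 9.2029, Galen 4.8268.
Lower quotas: Arden 2, Brisco 4, Carrow 1, Dorne 9, Eskel 2, Farrow 9, Galen 4 (sum 31, leaving 3 seats).
Remainders in descending order: Galen 0.8268, Arden 0.6719, Brisco 0.6557, Carrow 0.2816, Eskel 0.2503, Farrow 0.2029, Dorne 0.1109.
Largest remainders: Galen, Arden, Brisco receive the extra seats.
Carrow receives 1.

1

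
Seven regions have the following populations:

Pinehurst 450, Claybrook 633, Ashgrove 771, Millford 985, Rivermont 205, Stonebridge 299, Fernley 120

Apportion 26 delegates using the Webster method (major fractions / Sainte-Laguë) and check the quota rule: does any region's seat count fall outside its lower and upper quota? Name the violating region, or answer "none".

none

Standard quotas: Pinehurst 3.379, Claybrook 4.753, Ashgrove 5.789, Millford 7.395, Rivermont 1.539, Stonebridge 2.245, Fernley 0.901.
Webster allocation: Pinehurst 3, Claybrook 5, Ashgrove 6, Millford 7, Rivermont 2, Stonebridge 2, Fernley 1.
Every allocation lies between the lower and upper quota.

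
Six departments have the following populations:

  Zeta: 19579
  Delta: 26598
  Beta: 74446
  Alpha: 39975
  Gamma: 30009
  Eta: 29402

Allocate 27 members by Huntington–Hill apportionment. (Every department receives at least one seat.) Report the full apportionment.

With divisor 8240: modified quotas Zeta 2.376, Delta 3.228, Beta 9.035, Alpha 4.851, Gamma 3.642, Eta 3.568.
Geometric-mean thresholds: Zeta √(2·3)=2.449, Delta √(3·4)=3.464, Beta √(9·10)=9.487, Alpha √(4·5)=4.472, Gamma √(3·4)=3.464, Eta √(3·4)=3.464.
Each quota rounded against its threshold gives Zeta 2, Delta 3, Beta 9, Alpha 5, Gamma 4, Eta 4 (total 27).

Zeta 2, Delta 3, Beta 9, Alpha 5, Gamma 4, Eta 4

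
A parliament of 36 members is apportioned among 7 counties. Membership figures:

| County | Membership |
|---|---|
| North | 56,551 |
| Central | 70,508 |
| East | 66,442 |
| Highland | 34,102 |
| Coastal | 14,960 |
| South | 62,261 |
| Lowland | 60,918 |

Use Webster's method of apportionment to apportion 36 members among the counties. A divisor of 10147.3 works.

With modified divisor 10147.3: modified quotas North 5.573, Central 6.948, East 6.548, Highland 3.361, Coastal 1.474, South 6.136, Lowland 6.003.
Rounding to the nearest integer: North 6, Central 7, East 7, Highland 3, Coastal 1, South 6, Lowland 6 (total 36).

North 6; Central 7; East 7; Highland 3; Coastal 1; South 6; Lowland 6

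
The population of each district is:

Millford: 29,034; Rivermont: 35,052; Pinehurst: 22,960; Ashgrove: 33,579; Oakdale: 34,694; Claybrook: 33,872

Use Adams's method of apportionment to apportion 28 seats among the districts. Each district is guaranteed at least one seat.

Standard divisor 189191/28 ≈ 6756.821; standard quotas: Millford 4.297, Rivermont 5.188, Pinehurst 3.398, Ashgrove 4.970, Oakdale 5.135, Claybrook 5.013.
Rounding up gives 5, 6, 4, 5, 6, 6 = 32 seats, so the divisor must be adjusted.
With modified divisor 7500: modified quotas Millford 3.871, Rivermont 4.674, Pinehurst 3.061, Ashgrove 4.477, Oakdale 4.626, Claybrook 4.516.
Rounding up: Millford 4, Rivermont 5, Pinehurst 4, Ashgrove 5, Oakdale 5, Claybrook 5 (total 28).

Millford=4; Rivermont=5; Pinehurst=4; Ashgrove=5; Oakdale=5; Claybrook=5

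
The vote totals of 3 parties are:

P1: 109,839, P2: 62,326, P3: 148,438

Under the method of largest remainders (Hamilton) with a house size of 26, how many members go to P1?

Standard divisor: 320603 ÷ 26 ≈ 12330.885.
Standard quotas: P1 8.9076, P2 5.0545, P3 12.0379.
Lower quotas: P1 8, P2 5, P3 12 (sum 25, leaving 1 seat).
Remainders in descending order: P1 0.9076, P2 0.0545, P3 0.0379.
The surplus seat goes to P1.
P1 receives 9.

9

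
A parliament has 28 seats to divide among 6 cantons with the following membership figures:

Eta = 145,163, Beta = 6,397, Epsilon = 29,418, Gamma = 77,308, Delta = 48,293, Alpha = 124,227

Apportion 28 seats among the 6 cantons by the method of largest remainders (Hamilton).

Standard divisor: 430806 ÷ 28 ≈ 15385.929.
Standard quotas: Eta 9.4348, Beta 0.4158, Epsilon 1.9120, Gamma 5.0246, Delta 3.1388, Alpha 8.0741.
Lower quotas: Eta 9, Beta 0, Epsilon 1, Gamma 5, Delta 3, Alpha 8 (sum 26, leaving 2 seats).
Remainders in descending order: Epsilon 0.9120, Eta 0.4348, Beta 0.4158, Delta 0.1388, Alpha 0.0741, Gamma 0.0246.
The surplus seats go to Epsilon, Eta.

Eta 10, Beta 0, Epsilon 2, Gamma 5, Delta 3, Alpha 8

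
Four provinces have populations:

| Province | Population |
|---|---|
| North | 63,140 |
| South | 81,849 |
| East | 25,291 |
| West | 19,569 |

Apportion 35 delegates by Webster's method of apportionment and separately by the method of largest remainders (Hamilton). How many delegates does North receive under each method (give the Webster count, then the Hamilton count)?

11 and 12

Webster: North 11, South 15, East 5, West 4.
Hamilton: North 12, South 15, East 5, West 3.
North gets 11 under Webster and 12 under Hamilton.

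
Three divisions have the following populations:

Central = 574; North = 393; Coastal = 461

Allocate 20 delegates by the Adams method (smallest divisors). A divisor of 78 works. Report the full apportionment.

With modified divisor 78: modified quotas Central 7.359, North 5.038, Coastal 5.910.
Rounding up: Central 8, North 6, Coastal 6 (total 20).

Central 8; North 6; Coastal 6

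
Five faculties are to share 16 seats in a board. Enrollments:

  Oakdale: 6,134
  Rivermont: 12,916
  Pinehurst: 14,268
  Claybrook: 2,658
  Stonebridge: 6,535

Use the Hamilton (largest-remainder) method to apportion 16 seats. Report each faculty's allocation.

Standard divisor: 42511 ÷ 16 ≈ 2656.938.
Standard quotas: Oakdale 2.3087, Rivermont 4.8612, Pinehurst 5.3701, Claybrook 1.0004, Stonebridge 2.4596.
Lower quotas: Oakdale 2, Rivermont 4, Pinehurst 5, Claybrook 1, Stonebridge 2 (sum 14, leaving 2 seats).
Remainders in descending order: Rivermont 0.8612, Stonebridge 0.4596, Pinehurst 0.3701, Oakdale 0.3087, Claybrook 0.0004.
Largest remainders: Rivermont, Stonebridge receive the extra seats.

Oakdale 2, Rivermont 5, Pinehurst 5, Claybrook 1, Stonebridge 3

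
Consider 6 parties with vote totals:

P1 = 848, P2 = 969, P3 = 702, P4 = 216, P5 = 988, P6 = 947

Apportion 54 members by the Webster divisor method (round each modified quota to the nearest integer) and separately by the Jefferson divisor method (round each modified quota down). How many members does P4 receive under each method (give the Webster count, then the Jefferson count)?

3 and 2

Webster: P1 10, P2 11, P3 8, P4 3, P5 11, P6 11.
Jefferson: P1 10, P2 11, P3 8, P4 2, P5 12, P6 11.
P4 gets 3 under Webster and 2 under Jefferson.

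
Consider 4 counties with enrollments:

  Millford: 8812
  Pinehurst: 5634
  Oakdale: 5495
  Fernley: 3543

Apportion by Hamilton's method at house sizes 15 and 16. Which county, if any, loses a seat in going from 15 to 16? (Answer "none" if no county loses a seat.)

At 15 seats: Millford 6, Pinehurst 4, Oakdale 3, Fernley 2.
At 16 seats: Millford 6, Pinehurst 4, Oakdale 4, Fernley 2.
No county's allocation decreased.

none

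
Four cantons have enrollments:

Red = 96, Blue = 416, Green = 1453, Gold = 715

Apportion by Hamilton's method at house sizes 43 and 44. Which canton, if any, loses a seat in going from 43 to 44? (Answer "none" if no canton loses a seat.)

Red

At 43 seats: Red 2, Blue 7, Green 23, Gold 11.
At 44 seats: Red 1, Blue 7, Green 24, Gold 12.
Red drops from 2 to 1.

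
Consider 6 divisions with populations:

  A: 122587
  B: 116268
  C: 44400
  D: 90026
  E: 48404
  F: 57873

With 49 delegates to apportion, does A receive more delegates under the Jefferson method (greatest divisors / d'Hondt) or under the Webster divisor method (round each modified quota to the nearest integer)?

Jefferson

Jefferson: A 13, B 12, C 4, D 9, E 5, F 6.
Webster: A 12, B 12, C 5, D 9, E 5, F 6.
A gets 13 under Jefferson and 12 under Webster.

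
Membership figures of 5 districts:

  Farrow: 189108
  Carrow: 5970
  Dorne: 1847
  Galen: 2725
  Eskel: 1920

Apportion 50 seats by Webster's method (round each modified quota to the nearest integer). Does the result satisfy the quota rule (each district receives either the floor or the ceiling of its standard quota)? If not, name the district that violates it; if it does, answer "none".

Standard quotas: Farrow 46.909, Carrow 1.481, Dorne 0.458, Galen 0.676, Eskel 0.476.
Webster allocation: Farrow 48, Carrow 1, Dorne 0, Galen 1, Eskel 0.
Farrow has quota 46.909 (lower 46, upper 47) but receives 48 — outside the quota interval.

Farrow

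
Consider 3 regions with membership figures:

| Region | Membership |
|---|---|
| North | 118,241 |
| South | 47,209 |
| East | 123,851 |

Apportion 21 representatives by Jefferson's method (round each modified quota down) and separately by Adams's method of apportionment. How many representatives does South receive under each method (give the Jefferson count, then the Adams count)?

Jefferson: North 9, South 3, East 9.
Adams: North 8, South 4, East 9.
South gets 3 under Jefferson and 4 under Adams.

3 and 4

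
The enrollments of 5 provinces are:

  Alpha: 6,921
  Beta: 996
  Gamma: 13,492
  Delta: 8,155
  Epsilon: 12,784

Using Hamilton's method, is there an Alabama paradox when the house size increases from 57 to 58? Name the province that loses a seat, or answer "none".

Beta

At 57 seats: Alpha 9, Beta 2, Gamma 18, Delta 11, Epsilon 17.
At 58 seats: Alpha 10, Beta 1, Gamma 18, Delta 11, Epsilon 18.
Beta drops from 2 to 1.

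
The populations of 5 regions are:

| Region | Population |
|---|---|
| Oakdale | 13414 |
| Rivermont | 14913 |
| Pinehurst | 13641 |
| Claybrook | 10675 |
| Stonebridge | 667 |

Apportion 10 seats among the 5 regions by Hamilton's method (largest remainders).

Oakdale: 2; Rivermont: 3; Pinehurst: 3; Claybrook: 2; Stonebridge: 0

Standard divisor: 53310 ÷ 10 = 5331.
Standard quotas: Oakdale 2.5162, Rivermont 2.7974, Pinehurst 2.5588, Claybrook 2.0024, Stonebridge 0.1251.
Lower quotas: Oakdale 2, Rivermont 2, Pinehurst 2, Claybrook 2, Stonebridge 0 (sum 8, leaving 2 seats).
Remainders in descending order: Rivermont 0.7974, Pinehurst 0.5588, Oakdale 0.5162, Stonebridge 0.1251, Claybrook 0.0024.
Largest remainders: Rivermont, Pinehurst receive the extra seats.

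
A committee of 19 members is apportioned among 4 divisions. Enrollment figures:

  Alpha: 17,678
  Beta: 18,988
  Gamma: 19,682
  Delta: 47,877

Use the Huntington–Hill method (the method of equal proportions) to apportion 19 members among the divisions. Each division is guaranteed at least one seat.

Alpha=3, Beta=3, Gamma=4, Delta=9

With divisor 5562: modified quotas Alpha 3.178, Beta 3.414, Gamma 3.539, Delta 8.608.
Geometric-mean thresholds: Alpha √(3·4)=3.464, Beta √(3·4)=3.464, Gamma √(3·4)=3.464, Delta √(8·9)=8.485.
Each quota rounded against its threshold gives Alpha 3, Beta 3, Gamma 4, Delta 9 (total 19).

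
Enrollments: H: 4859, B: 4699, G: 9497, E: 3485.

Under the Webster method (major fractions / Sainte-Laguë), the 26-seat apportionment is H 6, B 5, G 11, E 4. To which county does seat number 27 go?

Priority for the next seat is population ÷ (current seats + 0.5).
Priorities: H 747.538, B 854.364, G 825.826, E 774.444.
Highest priority: B.

B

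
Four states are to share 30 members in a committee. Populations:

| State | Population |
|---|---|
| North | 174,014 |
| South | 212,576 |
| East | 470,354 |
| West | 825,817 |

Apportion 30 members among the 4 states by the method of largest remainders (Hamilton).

North=3, South=4, East=8, West=15

Standard divisor: 1682761 ÷ 30 ≈ 56092.033.
Standard quotas: North 3.1023, South 3.7898, East 8.3854, West 14.7225.
Lower quotas: North 3, South 3, East 8, West 14 (sum 28, leaving 2 seats).
Remainders in descending order: South 0.7898, West 0.7225, East 0.3854, North 0.1023.
Largest remainders: South, West receive the extra seats.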